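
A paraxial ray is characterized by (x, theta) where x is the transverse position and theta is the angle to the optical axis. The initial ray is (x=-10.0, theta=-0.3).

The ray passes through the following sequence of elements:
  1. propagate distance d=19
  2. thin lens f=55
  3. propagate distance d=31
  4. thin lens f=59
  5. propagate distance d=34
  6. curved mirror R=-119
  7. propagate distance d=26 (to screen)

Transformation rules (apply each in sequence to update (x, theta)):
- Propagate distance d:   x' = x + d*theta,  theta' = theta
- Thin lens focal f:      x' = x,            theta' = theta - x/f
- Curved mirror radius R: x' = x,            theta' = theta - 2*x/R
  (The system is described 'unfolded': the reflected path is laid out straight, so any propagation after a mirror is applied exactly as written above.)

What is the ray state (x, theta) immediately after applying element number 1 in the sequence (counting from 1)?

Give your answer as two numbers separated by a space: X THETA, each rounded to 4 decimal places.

Answer: -15.7000 -0.3000

Derivation:
Initial: x=-10.0000 theta=-0.3000
After 1 (propagate distance d=19): x=-15.7000 theta=-0.3000
Rounded to 4 decimal places: x = -15.7000, theta = -0.3000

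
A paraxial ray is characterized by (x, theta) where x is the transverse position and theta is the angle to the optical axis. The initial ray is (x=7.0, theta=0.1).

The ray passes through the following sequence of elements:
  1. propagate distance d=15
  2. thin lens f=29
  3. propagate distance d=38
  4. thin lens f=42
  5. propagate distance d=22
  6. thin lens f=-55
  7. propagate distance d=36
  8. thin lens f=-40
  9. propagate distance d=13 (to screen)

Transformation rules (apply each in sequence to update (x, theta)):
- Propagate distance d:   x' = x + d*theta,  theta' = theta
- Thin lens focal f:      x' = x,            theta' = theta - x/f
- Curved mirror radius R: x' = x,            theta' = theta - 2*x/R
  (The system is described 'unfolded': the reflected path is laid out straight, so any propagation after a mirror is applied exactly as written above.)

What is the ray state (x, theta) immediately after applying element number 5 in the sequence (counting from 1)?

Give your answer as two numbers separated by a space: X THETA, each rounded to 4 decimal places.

Answer: -3.6949 -0.2208

Derivation:
Initial: x=7.0000 theta=0.1000
After 1 (propagate distance d=15): x=8.5000 theta=0.1000
After 2 (thin lens f=29): x=8.5000 theta=-28/145 (≈-0.1931)
After 3 (propagate distance d=38): x=337/290 (≈1.1621) theta=-28/145 (≈-0.1931)
After 4 (thin lens f=42): x=337/290 (≈1.1621) theta=-2689/12180 (≈-0.2208)
After 5 (propagate distance d=22): x=-11251/3045 (≈-3.6949) theta=-2689/12180 (≈-0.2208)
Rounded to 4 decimal places: x = -3.6949, theta = -0.2208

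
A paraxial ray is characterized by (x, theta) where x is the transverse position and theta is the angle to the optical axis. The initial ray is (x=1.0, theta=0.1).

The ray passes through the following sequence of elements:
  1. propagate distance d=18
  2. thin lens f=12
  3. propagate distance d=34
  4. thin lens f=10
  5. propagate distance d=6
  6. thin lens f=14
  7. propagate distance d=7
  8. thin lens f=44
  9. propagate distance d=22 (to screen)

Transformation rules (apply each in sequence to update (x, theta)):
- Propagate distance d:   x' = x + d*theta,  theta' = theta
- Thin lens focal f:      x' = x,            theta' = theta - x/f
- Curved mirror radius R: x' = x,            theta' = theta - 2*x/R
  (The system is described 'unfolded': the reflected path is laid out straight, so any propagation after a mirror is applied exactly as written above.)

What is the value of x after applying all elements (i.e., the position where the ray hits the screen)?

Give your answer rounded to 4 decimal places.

Answer: 2.9933

Derivation:
Initial: x=1.0000 theta=0.1000
After 1 (propagate distance d=18): x=2.8000 theta=0.1000
After 2 (thin lens f=12): x=2.8000 theta=-2/15 (≈-0.1333)
After 3 (propagate distance d=34): x=-26/15 (≈-1.7333) theta=-2/15 (≈-0.1333)
After 4 (thin lens f=10): x=-26/15 (≈-1.7333) theta=0.0400
After 5 (propagate distance d=6): x=-112/75 (≈-1.4933) theta=0.0400
After 6 (thin lens f=14): x=-112/75 (≈-1.4933) theta=11/75 (≈0.1467)
After 7 (propagate distance d=7): x=-7/15 (≈-0.4667) theta=11/75 (≈0.1467)
After 8 (thin lens f=44): x=-7/15 (≈-0.4667) theta=173/1100 (≈0.1573)
After 9 (propagate distance d=22 (to screen)): x=449/150 (≈2.9933) theta=173/1100 (≈0.1573)
Rounded to 4 decimal places: x = 2.9933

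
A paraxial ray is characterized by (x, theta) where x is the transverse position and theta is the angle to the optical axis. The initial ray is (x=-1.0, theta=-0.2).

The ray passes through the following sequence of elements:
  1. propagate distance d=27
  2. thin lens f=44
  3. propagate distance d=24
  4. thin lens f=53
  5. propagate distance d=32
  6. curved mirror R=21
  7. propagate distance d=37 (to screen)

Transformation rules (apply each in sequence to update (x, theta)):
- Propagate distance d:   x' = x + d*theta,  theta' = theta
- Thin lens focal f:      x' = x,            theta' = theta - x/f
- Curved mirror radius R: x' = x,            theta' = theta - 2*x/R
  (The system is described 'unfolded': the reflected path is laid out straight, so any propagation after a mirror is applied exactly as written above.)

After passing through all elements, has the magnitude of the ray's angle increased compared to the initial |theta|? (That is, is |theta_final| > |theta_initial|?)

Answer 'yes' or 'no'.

Initial: x=-1.0000 theta=-0.2000
After 1 (propagate distance d=27): x=-6.4000 theta=-0.2000
After 2 (thin lens f=44): x=-6.4000 theta=-3/55 (≈-0.0545)
After 3 (propagate distance d=24): x=-424/55 (≈-7.7091) theta=-3/55 (≈-0.0545)
After 4 (thin lens f=53): x=-424/55 (≈-7.7091) theta=1/11 (≈0.0909)
After 5 (propagate distance d=32): x=-4.8000 theta=1/11 (≈0.0909)
After 6 (curved mirror R=21): x=-4.8000 theta=211/385 (≈0.5481)
After 7 (propagate distance d=37 (to screen)): x=5959/385 (≈15.4779) theta=211/385 (≈0.5481)
|theta_initial|=0.2000 |theta_final|=211/385 (≈0.5481) -> increased

Answer: yes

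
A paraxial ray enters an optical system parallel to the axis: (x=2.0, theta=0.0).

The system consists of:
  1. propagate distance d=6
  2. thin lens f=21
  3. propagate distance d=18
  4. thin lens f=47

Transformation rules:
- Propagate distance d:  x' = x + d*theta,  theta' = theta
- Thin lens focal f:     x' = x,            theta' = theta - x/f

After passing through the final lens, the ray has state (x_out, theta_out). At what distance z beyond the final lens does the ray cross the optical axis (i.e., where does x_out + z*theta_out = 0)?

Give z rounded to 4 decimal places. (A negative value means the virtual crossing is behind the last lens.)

Initial: x=2.0000 theta=0.0000
After 1 (propagate distance d=6): x=2.0000 theta=0.0000
After 2 (thin lens f=21): x=2.0000 theta=-2/21 (≈-0.0952)
After 3 (propagate distance d=18): x=2/7 (≈0.2857) theta=-2/21 (≈-0.0952)
After 4 (thin lens f=47): x=2/7 (≈0.2857) theta=-100/987 (≈-0.1013)
z_focus = -x_out/theta_out = -(2/7)/(-100/987) = 2.8200
Rounded to 4 decimal places: z = 2.8200

Answer: 2.8200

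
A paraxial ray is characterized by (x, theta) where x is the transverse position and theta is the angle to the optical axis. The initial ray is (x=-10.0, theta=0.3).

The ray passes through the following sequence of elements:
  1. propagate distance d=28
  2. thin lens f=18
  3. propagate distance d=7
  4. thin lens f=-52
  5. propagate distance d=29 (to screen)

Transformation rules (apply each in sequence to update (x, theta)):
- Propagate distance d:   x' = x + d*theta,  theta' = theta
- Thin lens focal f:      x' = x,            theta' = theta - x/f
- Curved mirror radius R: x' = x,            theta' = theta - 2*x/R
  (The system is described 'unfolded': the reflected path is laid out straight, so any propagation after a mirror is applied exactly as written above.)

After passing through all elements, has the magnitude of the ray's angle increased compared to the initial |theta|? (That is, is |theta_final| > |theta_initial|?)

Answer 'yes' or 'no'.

Answer: yes

Derivation:
Initial: x=-10.0000 theta=0.3000
After 1 (propagate distance d=28): x=-1.6000 theta=0.3000
After 2 (thin lens f=18): x=-1.6000 theta=7/18 (≈0.3889)
After 3 (propagate distance d=7): x=101/90 (≈1.1222) theta=7/18 (≈0.3889)
After 4 (thin lens f=-52): x=101/90 (≈1.1222) theta=1921/4680 (≈0.4105)
After 5 (propagate distance d=29 (to screen)): x=60961/4680 (≈13.0259) theta=1921/4680 (≈0.4105)
|theta_initial|=0.3000 |theta_final|=1921/4680 (≈0.4105) -> increased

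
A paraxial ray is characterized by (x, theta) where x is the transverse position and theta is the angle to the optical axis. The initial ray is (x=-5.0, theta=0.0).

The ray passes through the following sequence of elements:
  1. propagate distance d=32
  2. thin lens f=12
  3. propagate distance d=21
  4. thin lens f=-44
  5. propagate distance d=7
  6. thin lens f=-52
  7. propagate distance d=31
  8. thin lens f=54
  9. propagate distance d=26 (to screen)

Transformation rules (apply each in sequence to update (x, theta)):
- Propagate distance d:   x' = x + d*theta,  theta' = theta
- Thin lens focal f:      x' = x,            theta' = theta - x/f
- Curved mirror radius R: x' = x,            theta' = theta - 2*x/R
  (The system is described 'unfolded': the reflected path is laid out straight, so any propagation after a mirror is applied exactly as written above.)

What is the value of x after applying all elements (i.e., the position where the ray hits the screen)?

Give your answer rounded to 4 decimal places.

Initial: x=-5.0000 theta=0.0000
After 1 (propagate distance d=32): x=-5.0000 theta=0.0000
After 2 (thin lens f=12): x=-5.0000 theta=5/12 (≈0.4167)
After 3 (propagate distance d=21): x=3.7500 theta=5/12 (≈0.4167)
After 4 (thin lens f=-44): x=3.7500 theta=265/528 (≈0.5019)
After 5 (propagate distance d=7): x=3835/528 (≈7.2633) theta=265/528 (≈0.5019)
After 6 (thin lens f=-52): x=3835/528 (≈7.2633) theta=1355/2112 (≈0.6416)
After 7 (propagate distance d=31): x=19115/704 (≈27.1520) theta=1355/2112 (≈0.6416)
After 8 (thin lens f=54): x=19115/704 (≈27.1520) theta=5275/38016 (≈0.1388)
After 9 (propagate distance d=26 (to screen)): x=73085/2376 (≈30.7597) theta=5275/38016 (≈0.1388)
Rounded to 4 decimal places: x = 30.7597

Answer: 30.7597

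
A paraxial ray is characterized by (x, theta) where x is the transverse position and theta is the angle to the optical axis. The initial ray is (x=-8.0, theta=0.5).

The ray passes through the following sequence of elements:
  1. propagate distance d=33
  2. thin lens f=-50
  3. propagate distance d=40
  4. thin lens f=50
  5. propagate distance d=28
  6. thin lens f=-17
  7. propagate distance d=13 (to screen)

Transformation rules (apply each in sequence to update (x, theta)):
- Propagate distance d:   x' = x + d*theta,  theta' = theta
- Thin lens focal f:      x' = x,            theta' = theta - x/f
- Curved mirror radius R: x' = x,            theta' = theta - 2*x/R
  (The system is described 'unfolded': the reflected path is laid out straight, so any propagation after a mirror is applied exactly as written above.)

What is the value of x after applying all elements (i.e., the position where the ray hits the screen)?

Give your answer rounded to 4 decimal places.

Initial: x=-8.0000 theta=0.5000
After 1 (propagate distance d=33): x=8.5000 theta=0.5000
After 2 (thin lens f=-50): x=8.5000 theta=0.6700
After 3 (propagate distance d=40): x=35.3000 theta=0.6700
After 4 (thin lens f=50): x=35.3000 theta=-0.0360
After 5 (propagate distance d=28): x=34.2920 theta=-0.0360
After 6 (thin lens f=-17): x=34.2920 theta=842/425 (≈1.9812)
After 7 (propagate distance d=13 (to screen)): x=255201/4250 (≈60.0473) theta=842/425 (≈1.9812)
Rounded to 4 decimal places: x = 60.0473

Answer: 60.0473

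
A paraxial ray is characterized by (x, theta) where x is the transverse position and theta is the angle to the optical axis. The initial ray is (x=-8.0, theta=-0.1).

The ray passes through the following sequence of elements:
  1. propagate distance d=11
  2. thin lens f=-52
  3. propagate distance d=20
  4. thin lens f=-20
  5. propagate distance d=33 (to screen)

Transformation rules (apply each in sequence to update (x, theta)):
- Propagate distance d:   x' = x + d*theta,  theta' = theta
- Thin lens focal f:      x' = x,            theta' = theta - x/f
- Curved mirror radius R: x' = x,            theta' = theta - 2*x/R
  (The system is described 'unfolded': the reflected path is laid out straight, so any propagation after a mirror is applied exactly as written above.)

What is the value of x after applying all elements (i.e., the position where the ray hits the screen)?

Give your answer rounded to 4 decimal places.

Answer: -47.7650

Derivation:
Initial: x=-8.0000 theta=-0.1000
After 1 (propagate distance d=11): x=-9.1000 theta=-0.1000
After 2 (thin lens f=-52): x=-9.1000 theta=-0.2750
After 3 (propagate distance d=20): x=-14.6000 theta=-0.2750
After 4 (thin lens f=-20): x=-14.6000 theta=-1.0050
After 5 (propagate distance d=33 (to screen)): x=-47.7650 theta=-1.0050
Rounded to 4 decimal places: x = -47.7650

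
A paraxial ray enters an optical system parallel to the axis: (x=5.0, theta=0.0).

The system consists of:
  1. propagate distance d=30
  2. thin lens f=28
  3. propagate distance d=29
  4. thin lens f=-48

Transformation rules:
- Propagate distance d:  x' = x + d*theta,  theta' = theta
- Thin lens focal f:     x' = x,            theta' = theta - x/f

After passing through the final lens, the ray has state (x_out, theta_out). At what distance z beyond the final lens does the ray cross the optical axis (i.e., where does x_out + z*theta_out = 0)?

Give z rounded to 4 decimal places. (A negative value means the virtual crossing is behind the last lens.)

Answer: -0.9796

Derivation:
Initial: x=5.0000 theta=0.0000
After 1 (propagate distance d=30): x=5.0000 theta=0.0000
After 2 (thin lens f=28): x=5.0000 theta=-5/28 (≈-0.1786)
After 3 (propagate distance d=29): x=-5/28 (≈-0.1786) theta=-5/28 (≈-0.1786)
After 4 (thin lens f=-48): x=-5/28 (≈-0.1786) theta=-35/192 (≈-0.1823)
z_focus = -x_out/theta_out = -(-5/28)/(-35/192) = -48/49 ≈ -0.9796
Rounded to 4 decimal places: z = -0.9796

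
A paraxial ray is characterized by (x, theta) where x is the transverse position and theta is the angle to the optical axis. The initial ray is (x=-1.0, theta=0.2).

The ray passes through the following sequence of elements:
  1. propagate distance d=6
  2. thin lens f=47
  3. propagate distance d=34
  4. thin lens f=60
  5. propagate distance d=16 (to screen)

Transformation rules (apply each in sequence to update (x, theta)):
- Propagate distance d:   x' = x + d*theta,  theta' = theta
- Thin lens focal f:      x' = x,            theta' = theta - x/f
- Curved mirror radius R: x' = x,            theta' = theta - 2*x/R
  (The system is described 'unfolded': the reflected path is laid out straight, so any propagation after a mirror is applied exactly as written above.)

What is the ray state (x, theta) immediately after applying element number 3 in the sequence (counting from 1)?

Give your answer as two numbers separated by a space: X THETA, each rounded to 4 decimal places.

Answer: 6.8553 0.1957

Derivation:
Initial: x=-1.0000 theta=0.2000
After 1 (propagate distance d=6): x=0.2000 theta=0.2000
After 2 (thin lens f=47): x=0.2000 theta=46/235 (≈0.1957)
After 3 (propagate distance d=34): x=1611/235 (≈6.8553) theta=46/235 (≈0.1957)
Rounded to 4 decimal places: x = 6.8553, theta = 0.1957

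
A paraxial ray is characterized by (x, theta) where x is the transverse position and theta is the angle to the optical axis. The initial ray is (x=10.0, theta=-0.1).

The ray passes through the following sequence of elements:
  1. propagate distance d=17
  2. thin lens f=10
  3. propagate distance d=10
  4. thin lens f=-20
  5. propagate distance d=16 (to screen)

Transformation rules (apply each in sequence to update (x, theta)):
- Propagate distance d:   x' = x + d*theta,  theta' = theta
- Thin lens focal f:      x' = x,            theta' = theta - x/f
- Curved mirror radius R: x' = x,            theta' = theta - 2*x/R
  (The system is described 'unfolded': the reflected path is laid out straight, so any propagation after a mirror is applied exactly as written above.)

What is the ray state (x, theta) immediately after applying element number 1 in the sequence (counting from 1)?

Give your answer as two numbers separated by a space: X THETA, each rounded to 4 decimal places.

Initial: x=10.0000 theta=-0.1000
After 1 (propagate distance d=17): x=8.3000 theta=-0.1000
Rounded to 4 decimal places: x = 8.3000, theta = -0.1000

Answer: 8.3000 -0.1000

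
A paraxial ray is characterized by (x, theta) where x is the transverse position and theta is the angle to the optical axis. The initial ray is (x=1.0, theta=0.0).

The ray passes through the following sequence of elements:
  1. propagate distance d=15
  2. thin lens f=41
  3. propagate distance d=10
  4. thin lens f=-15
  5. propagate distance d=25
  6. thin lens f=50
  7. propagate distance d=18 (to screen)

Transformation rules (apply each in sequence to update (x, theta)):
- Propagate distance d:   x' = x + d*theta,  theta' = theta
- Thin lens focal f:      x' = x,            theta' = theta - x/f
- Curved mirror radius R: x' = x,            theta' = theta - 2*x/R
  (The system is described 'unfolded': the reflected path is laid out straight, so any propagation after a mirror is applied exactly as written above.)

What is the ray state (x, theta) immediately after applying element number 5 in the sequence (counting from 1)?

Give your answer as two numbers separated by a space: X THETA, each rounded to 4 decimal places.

Initial: x=1.0000 theta=0.0000
After 1 (propagate distance d=15): x=1.0000 theta=0.0000
After 2 (thin lens f=41): x=1.0000 theta=-1/41 (≈-0.0244)
After 3 (propagate distance d=10): x=31/41 (≈0.7561) theta=-1/41 (≈-0.0244)
After 4 (thin lens f=-15): x=31/41 (≈0.7561) theta=16/615 (≈0.0260)
After 5 (propagate distance d=25): x=173/123 (≈1.4065) theta=16/615 (≈0.0260)
Rounded to 4 decimal places: x = 1.4065, theta = 0.0260

Answer: 1.4065 0.0260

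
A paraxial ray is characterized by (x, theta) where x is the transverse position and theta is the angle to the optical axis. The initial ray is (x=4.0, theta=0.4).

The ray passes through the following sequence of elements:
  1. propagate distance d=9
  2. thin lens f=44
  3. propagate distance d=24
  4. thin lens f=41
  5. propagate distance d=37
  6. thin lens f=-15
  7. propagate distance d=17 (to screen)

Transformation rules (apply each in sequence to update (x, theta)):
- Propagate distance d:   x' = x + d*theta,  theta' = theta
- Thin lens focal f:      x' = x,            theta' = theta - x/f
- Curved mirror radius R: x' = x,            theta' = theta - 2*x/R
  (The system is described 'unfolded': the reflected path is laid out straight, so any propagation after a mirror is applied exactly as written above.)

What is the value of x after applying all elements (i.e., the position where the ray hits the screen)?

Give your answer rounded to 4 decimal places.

Answer: 19.1072

Derivation:
Initial: x=4.0000 theta=0.4000
After 1 (propagate distance d=9): x=7.6000 theta=0.4000
After 2 (thin lens f=44): x=7.6000 theta=5/22 (≈0.2273)
After 3 (propagate distance d=24): x=718/55 (≈13.0545) theta=5/22 (≈0.2273)
After 4 (thin lens f=41): x=718/55 (≈13.0545) theta=-411/4510 (≈-0.0911)
After 5 (propagate distance d=37): x=43669/4510 (≈9.6827) theta=-411/4510 (≈-0.0911)
After 6 (thin lens f=-15): x=43669/4510 (≈9.6827) theta=18752/33825 (≈0.5544)
After 7 (propagate distance d=17 (to screen)): x=1292603/67650 (≈19.1072) theta=18752/33825 (≈0.5544)
Rounded to 4 decimal places: x = 19.1072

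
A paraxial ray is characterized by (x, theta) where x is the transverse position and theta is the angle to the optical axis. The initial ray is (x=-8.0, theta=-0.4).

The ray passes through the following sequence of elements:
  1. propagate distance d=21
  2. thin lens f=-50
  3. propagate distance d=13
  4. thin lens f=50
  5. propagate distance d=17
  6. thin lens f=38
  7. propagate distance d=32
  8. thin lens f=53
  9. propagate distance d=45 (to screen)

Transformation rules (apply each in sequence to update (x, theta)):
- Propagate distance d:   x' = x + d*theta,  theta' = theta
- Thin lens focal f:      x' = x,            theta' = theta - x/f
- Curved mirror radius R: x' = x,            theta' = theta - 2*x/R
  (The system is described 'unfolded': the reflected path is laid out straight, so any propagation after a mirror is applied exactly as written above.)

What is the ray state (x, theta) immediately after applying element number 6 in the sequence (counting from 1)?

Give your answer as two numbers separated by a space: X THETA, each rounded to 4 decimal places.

Answer: -29.4462 0.5642

Derivation:
Initial: x=-8.0000 theta=-0.4000
After 1 (propagate distance d=21): x=-16.4000 theta=-0.4000
After 2 (thin lens f=-50): x=-16.4000 theta=-0.7280
After 3 (propagate distance d=13): x=-25.8640 theta=-0.7280
After 4 (thin lens f=50): x=-25.8640 theta=-1317/6250 (≈-0.2107)
After 5 (propagate distance d=17): x=-184039/6250 (≈-29.4462) theta=-1317/6250 (≈-0.2107)
After 6 (thin lens f=38): x=-184039/6250 (≈-29.4462) theta=133993/237500 (≈0.5642)
Rounded to 4 decimal places: x = -29.4462, theta = 0.5642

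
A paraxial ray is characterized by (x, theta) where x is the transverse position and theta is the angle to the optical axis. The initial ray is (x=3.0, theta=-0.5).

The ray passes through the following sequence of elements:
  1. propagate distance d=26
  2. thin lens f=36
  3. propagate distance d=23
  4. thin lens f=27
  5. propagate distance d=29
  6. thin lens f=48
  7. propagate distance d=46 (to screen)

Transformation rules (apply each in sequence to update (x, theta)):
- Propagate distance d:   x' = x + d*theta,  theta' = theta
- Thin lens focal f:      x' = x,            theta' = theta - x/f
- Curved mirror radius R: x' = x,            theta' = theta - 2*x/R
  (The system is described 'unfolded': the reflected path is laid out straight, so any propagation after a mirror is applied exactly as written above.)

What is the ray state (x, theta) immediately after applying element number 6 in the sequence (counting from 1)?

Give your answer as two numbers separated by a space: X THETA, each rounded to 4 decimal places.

Answer: -5.3251 0.4484

Derivation:
Initial: x=3.0000 theta=-0.5000
After 1 (propagate distance d=26): x=-10.0000 theta=-0.5000
After 2 (thin lens f=36): x=-10.0000 theta=-2/9 (≈-0.2222)
After 3 (propagate distance d=23): x=-136/9 (≈-15.1111) theta=-2/9 (≈-0.2222)
After 4 (thin lens f=27): x=-136/9 (≈-15.1111) theta=82/243 (≈0.3374)
After 5 (propagate distance d=29): x=-1294/243 (≈-5.3251) theta=82/243 (≈0.3374)
After 6 (thin lens f=48): x=-1294/243 (≈-5.3251) theta=2615/5832 (≈0.4484)
Rounded to 4 decimal places: x = -5.3251, theta = 0.4484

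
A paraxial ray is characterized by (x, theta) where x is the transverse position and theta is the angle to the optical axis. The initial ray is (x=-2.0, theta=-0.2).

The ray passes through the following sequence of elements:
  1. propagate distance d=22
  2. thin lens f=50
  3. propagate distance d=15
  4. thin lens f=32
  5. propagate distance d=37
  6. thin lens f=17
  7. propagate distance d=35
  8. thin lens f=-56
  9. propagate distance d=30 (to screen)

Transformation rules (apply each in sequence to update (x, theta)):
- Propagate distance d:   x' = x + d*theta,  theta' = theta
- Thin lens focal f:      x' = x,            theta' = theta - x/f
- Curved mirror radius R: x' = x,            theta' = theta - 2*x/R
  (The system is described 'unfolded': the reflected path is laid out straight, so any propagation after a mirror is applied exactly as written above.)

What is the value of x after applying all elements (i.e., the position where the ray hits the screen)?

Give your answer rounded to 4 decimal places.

Answer: 18.6166

Derivation:
Initial: x=-2.0000 theta=-0.2000
After 1 (propagate distance d=22): x=-6.4000 theta=-0.2000
After 2 (thin lens f=50): x=-6.4000 theta=-0.0720
After 3 (propagate distance d=15): x=-7.4800 theta=-0.0720
After 4 (thin lens f=32): x=-7.4800 theta=647/4000 (≈0.1618)
After 5 (propagate distance d=37): x=-5981/4000 (≈-1.4953) theta=647/4000 (≈0.1618)
After 6 (thin lens f=17): x=-5981/4000 (≈-1.4953) theta=849/3400 (≈0.2497)
After 7 (propagate distance d=35): x=492623/68000 (≈7.2445) theta=849/3400 (≈0.2497)
After 8 (thin lens f=-56): x=492623/68000 (≈7.2445) theta=1443503/3808000 (≈0.3791)
After 9 (propagate distance d=30 (to screen)): x=35445989/1904000 (≈18.6166) theta=1443503/3808000 (≈0.3791)
Rounded to 4 decimal places: x = 18.6166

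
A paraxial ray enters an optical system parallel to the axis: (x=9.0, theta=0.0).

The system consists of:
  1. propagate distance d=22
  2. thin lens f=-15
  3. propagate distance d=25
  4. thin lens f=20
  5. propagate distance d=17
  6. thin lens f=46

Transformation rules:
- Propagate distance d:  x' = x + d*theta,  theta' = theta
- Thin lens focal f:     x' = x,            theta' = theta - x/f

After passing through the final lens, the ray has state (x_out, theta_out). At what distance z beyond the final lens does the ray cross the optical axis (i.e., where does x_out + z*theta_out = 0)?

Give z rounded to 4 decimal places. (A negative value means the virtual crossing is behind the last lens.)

Answer: 15.3333

Derivation:
Initial: x=9.0000 theta=0.0000
After 1 (propagate distance d=22): x=9.0000 theta=0.0000
After 2 (thin lens f=-15): x=9.0000 theta=0.6000
After 3 (propagate distance d=25): x=24.0000 theta=0.6000
After 4 (thin lens f=20): x=24.0000 theta=-0.6000
After 5 (propagate distance d=17): x=13.8000 theta=-0.6000
After 6 (thin lens f=46): x=13.8000 theta=-0.9000
z_focus = -x_out/theta_out = -(13.8000)/(-0.9000) = 46/3 ≈ 15.3333
Rounded to 4 decimal places: z = 15.3333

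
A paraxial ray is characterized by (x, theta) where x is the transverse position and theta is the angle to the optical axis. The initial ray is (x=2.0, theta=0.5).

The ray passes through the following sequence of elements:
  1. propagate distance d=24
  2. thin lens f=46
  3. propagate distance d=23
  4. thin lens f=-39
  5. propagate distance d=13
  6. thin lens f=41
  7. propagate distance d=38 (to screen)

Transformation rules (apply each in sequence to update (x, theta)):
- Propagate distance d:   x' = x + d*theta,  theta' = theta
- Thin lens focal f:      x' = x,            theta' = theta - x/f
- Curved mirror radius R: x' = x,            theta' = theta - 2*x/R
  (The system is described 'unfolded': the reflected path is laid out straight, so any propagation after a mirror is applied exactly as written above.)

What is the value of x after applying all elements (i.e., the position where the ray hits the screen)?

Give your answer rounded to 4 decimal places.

Answer: 27.4514

Derivation:
Initial: x=2.0000 theta=0.5000
After 1 (propagate distance d=24): x=14.0000 theta=0.5000
After 2 (thin lens f=46): x=14.0000 theta=9/46 (≈0.1957)
After 3 (propagate distance d=23): x=18.5000 theta=9/46 (≈0.1957)
After 4 (thin lens f=-39): x=18.5000 theta=601/897 (≈0.6700)
After 5 (propagate distance d=13): x=3755/138 (≈27.2101) theta=601/897 (≈0.6700)
After 6 (thin lens f=41): x=3755/138 (≈27.2101) theta=467/73554 (≈0.0063)
After 7 (propagate distance d=38 (to screen)): x=2019161/73554 (≈27.4514) theta=467/73554 (≈0.0063)
Rounded to 4 decimal places: x = 27.4514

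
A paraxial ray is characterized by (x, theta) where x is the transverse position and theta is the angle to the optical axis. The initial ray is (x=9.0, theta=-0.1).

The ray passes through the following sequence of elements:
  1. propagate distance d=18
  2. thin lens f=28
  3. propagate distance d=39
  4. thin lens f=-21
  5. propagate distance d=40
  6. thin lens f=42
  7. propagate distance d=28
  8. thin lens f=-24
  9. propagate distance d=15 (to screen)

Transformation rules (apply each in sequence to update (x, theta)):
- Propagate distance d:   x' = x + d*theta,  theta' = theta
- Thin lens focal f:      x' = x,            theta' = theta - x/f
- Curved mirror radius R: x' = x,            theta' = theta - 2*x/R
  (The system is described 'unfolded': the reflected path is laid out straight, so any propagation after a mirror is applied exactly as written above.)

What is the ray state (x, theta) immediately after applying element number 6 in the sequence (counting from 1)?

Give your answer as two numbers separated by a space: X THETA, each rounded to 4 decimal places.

Initial: x=9.0000 theta=-0.1000
After 1 (propagate distance d=18): x=7.2000 theta=-0.1000
After 2 (thin lens f=28): x=7.2000 theta=-5/14 (≈-0.3571)
After 3 (propagate distance d=39): x=-471/70 (≈-6.7286) theta=-5/14 (≈-0.3571)
After 4 (thin lens f=-21): x=-471/70 (≈-6.7286) theta=-166/245 (≈-0.6776)
After 5 (propagate distance d=40): x=-16577/490 (≈-33.8306) theta=-166/245 (≈-0.6776)
After 6 (thin lens f=42): x=-16577/490 (≈-33.8306) theta=2633/20580 (≈0.1279)
Rounded to 4 decimal places: x = -33.8306, theta = 0.1279

Answer: -33.8306 0.1279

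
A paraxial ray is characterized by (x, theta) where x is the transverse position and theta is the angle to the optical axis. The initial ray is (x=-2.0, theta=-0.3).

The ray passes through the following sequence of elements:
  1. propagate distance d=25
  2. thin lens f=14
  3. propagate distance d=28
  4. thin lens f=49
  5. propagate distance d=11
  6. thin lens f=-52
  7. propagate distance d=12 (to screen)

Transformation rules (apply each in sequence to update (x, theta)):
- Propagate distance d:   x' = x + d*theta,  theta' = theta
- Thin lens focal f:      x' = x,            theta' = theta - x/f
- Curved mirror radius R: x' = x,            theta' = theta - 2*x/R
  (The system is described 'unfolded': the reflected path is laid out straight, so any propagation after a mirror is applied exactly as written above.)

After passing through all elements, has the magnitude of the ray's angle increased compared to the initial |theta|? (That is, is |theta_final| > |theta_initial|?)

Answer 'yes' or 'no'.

Answer: yes

Derivation:
Initial: x=-2.0000 theta=-0.3000
After 1 (propagate distance d=25): x=-9.5000 theta=-0.3000
After 2 (thin lens f=14): x=-9.5000 theta=53/140 (≈0.3786)
After 3 (propagate distance d=28): x=1.1000 theta=53/140 (≈0.3786)
After 4 (thin lens f=49): x=1.1000 theta=349/980 (≈0.3561)
After 5 (propagate distance d=11): x=4917/980 (≈5.0173) theta=349/980 (≈0.3561)
After 6 (thin lens f=-52): x=4917/980 (≈5.0173) theta=659/1456 (≈0.4526)
After 7 (propagate distance d=12 (to screen)): x=33279/3185 (≈10.4487) theta=659/1456 (≈0.4526)
|theta_initial|=0.3000 |theta_final|=659/1456 (≈0.4526) -> increased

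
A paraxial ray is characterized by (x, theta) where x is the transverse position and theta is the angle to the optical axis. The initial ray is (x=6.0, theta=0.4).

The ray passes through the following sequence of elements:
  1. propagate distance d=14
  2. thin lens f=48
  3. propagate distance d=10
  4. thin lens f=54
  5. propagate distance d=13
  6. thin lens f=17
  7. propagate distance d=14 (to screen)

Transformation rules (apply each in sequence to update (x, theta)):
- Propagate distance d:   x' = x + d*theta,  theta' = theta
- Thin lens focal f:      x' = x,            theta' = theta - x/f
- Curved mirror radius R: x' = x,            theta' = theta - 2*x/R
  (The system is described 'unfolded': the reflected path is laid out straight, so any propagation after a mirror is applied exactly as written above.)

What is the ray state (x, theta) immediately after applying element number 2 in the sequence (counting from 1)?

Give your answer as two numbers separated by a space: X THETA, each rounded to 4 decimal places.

Initial: x=6.0000 theta=0.4000
After 1 (propagate distance d=14): x=11.6000 theta=0.4000
After 2 (thin lens f=48): x=11.6000 theta=19/120 (≈0.1583)
Rounded to 4 decimal places: x = 11.6000, theta = 0.1583

Answer: 11.6000 0.1583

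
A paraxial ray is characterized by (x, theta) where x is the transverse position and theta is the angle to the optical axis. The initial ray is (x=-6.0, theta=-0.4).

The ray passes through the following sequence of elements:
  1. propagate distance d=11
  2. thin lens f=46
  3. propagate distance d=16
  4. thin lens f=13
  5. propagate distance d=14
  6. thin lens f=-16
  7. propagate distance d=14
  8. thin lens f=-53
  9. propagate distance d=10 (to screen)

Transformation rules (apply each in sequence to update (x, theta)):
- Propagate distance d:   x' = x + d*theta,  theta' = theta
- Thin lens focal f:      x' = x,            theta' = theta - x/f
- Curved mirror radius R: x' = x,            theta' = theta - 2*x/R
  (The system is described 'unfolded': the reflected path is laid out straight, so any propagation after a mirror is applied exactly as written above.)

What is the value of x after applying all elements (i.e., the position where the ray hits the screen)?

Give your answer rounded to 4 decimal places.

Initial: x=-6.0000 theta=-0.4000
After 1 (propagate distance d=11): x=-10.4000 theta=-0.4000
After 2 (thin lens f=46): x=-10.4000 theta=-4/23 (≈-0.1739)
After 3 (propagate distance d=16): x=-1516/115 (≈-13.1826) theta=-4/23 (≈-0.1739)
After 4 (thin lens f=13): x=-1516/115 (≈-13.1826) theta=1256/1495 (≈0.8401)
After 5 (propagate distance d=14): x=-2124/1495 (≈-1.4207) theta=1256/1495 (≈0.8401)
After 6 (thin lens f=-16): x=-2124/1495 (≈-1.4207) theta=4493/5980 (≈0.7513)
After 7 (propagate distance d=14): x=27203/2990 (≈9.0980) theta=4493/5980 (≈0.7513)
After 8 (thin lens f=-53): x=27203/2990 (≈9.0980) theta=58507/63388 (≈0.9230)
After 9 (propagate distance d=10 (to screen)): x=111709/6095 (≈18.3280) theta=58507/63388 (≈0.9230)
Rounded to 4 decimal places: x = 18.3280

Answer: 18.3280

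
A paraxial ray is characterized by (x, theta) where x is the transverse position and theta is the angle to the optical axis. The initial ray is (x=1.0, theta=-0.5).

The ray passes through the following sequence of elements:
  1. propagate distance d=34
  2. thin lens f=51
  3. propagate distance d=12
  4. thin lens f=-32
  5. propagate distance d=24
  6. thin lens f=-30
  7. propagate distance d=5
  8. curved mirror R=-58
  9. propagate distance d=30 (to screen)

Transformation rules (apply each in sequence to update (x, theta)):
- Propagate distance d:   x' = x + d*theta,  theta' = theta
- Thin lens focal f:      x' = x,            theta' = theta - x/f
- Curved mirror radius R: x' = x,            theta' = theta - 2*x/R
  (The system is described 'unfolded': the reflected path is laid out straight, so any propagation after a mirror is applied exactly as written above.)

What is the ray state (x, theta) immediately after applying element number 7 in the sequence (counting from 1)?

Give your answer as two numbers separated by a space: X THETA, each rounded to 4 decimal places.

Initial: x=1.0000 theta=-0.5000
After 1 (propagate distance d=34): x=-16.0000 theta=-0.5000
After 2 (thin lens f=51): x=-16.0000 theta=-19/102 (≈-0.1863)
After 3 (propagate distance d=12): x=-310/17 (≈-18.2353) theta=-19/102 (≈-0.1863)
After 4 (thin lens f=-32): x=-310/17 (≈-18.2353) theta=-617/816 (≈-0.7561)
After 5 (propagate distance d=24): x=-1237/34 (≈-36.3824) theta=-617/816 (≈-0.7561)
After 6 (thin lens f=-30): x=-1237/34 (≈-36.3824) theta=-8033/4080 (≈-1.9689)
After 7 (propagate distance d=5): x=-37721/816 (≈-46.2267) theta=-8033/4080 (≈-1.9689)
Rounded to 4 decimal places: x = -46.2267, theta = -1.9689

Answer: -46.2267 -1.9689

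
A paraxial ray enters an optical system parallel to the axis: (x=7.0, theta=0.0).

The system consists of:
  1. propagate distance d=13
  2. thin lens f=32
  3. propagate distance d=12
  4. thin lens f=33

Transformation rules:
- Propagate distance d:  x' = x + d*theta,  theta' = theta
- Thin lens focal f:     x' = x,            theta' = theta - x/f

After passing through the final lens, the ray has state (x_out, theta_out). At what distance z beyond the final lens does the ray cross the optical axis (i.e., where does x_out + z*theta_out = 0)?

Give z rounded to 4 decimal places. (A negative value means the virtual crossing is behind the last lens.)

Initial: x=7.0000 theta=0.0000
After 1 (propagate distance d=13): x=7.0000 theta=0.0000
After 2 (thin lens f=32): x=7.0000 theta=-7/32 (≈-0.2188)
After 3 (propagate distance d=12): x=4.3750 theta=-7/32 (≈-0.2188)
After 4 (thin lens f=33): x=4.3750 theta=-371/1056 (≈-0.3513)
z_focus = -x_out/theta_out = -(4.3750)/(-371/1056) = 660/53 ≈ 12.4528
Rounded to 4 decimal places: z = 12.4528

Answer: 12.4528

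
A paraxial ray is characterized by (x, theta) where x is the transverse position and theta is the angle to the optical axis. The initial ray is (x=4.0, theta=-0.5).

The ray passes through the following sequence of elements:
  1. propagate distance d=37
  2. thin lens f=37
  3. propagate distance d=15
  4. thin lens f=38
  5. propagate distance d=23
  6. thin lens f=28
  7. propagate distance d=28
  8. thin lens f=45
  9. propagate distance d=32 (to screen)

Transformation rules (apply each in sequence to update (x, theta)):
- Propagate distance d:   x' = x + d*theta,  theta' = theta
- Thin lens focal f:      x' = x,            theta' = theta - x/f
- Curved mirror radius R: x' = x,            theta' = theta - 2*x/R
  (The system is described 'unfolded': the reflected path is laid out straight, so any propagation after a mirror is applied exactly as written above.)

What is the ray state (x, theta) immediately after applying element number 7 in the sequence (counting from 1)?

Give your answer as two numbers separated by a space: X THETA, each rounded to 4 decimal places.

Answer: 8.8521 0.6322

Derivation:
Initial: x=4.0000 theta=-0.5000
After 1 (propagate distance d=37): x=-14.5000 theta=-0.5000
After 2 (thin lens f=37): x=-14.5000 theta=-4/37 (≈-0.1081)
After 3 (propagate distance d=15): x=-1193/74 (≈-16.1216) theta=-4/37 (≈-0.1081)
After 4 (thin lens f=38): x=-1193/74 (≈-16.1216) theta=889/2812 (≈0.3161)
After 5 (propagate distance d=23): x=-24887/2812 (≈-8.8503) theta=889/2812 (≈0.3161)
After 6 (thin lens f=28): x=-24887/2812 (≈-8.8503) theta=49779/78736 (≈0.6322)
After 7 (propagate distance d=28): x=6223/703 (≈8.8521) theta=49779/78736 (≈0.6322)
Rounded to 4 decimal places: x = 8.8521, theta = 0.6322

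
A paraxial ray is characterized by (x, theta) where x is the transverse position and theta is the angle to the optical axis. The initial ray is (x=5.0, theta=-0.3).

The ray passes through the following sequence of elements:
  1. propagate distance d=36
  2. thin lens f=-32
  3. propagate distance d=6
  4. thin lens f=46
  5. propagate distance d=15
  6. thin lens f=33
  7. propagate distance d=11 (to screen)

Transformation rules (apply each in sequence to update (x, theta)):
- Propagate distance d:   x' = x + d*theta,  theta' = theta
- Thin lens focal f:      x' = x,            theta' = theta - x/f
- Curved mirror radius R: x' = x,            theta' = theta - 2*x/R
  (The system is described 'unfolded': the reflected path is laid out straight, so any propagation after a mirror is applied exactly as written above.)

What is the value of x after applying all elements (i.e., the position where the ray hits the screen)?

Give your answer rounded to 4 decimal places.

Answer: -11.9319

Derivation:
Initial: x=5.0000 theta=-0.3000
After 1 (propagate distance d=36): x=-5.8000 theta=-0.3000
After 2 (thin lens f=-32): x=-5.8000 theta=-77/160 (≈-0.4813)
After 3 (propagate distance d=6): x=-8.6875 theta=-77/160 (≈-0.4813)
After 4 (thin lens f=46): x=-8.6875 theta=-269/920 (≈-0.2924)
After 5 (propagate distance d=15): x=-4811/368 (≈-13.0734) theta=-269/920 (≈-0.2924)
After 6 (thin lens f=33): x=-4811/368 (≈-13.0734) theta=6301/60720 (≈0.1038)
After 7 (propagate distance d=11 (to screen)): x=-8233/690 (≈-11.9319) theta=6301/60720 (≈0.1038)
Rounded to 4 decimal places: x = -11.9319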